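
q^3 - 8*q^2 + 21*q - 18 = (q - 3)^2*(q - 2)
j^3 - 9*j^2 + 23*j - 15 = (j - 5)*(j - 3)*(j - 1)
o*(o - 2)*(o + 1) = o^3 - o^2 - 2*o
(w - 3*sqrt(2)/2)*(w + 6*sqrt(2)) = w^2 + 9*sqrt(2)*w/2 - 18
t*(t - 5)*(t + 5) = t^3 - 25*t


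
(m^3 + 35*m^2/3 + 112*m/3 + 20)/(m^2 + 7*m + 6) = (3*m^2 + 17*m + 10)/(3*(m + 1))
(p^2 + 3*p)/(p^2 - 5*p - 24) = p/(p - 8)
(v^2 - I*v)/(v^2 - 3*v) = (v - I)/(v - 3)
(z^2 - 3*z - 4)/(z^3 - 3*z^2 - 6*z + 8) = (z + 1)/(z^2 + z - 2)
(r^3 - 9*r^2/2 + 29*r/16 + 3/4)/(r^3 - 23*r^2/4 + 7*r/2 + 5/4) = (r^2 - 19*r/4 + 3)/(r^2 - 6*r + 5)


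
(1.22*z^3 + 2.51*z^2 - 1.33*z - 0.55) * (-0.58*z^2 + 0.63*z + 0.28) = -0.7076*z^5 - 0.6872*z^4 + 2.6943*z^3 + 0.1839*z^2 - 0.7189*z - 0.154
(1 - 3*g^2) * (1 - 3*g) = 9*g^3 - 3*g^2 - 3*g + 1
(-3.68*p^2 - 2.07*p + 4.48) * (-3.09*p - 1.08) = 11.3712*p^3 + 10.3707*p^2 - 11.6076*p - 4.8384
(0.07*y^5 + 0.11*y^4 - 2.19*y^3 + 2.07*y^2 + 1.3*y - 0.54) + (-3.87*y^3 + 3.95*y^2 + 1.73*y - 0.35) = 0.07*y^5 + 0.11*y^4 - 6.06*y^3 + 6.02*y^2 + 3.03*y - 0.89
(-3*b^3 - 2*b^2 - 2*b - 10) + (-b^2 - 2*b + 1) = -3*b^3 - 3*b^2 - 4*b - 9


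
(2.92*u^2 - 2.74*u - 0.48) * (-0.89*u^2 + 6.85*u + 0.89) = -2.5988*u^4 + 22.4406*u^3 - 15.743*u^2 - 5.7266*u - 0.4272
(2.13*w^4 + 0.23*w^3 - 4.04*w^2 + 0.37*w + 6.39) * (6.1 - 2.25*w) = -4.7925*w^5 + 12.4755*w^4 + 10.493*w^3 - 25.4765*w^2 - 12.1205*w + 38.979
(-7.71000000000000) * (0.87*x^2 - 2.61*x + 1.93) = -6.7077*x^2 + 20.1231*x - 14.8803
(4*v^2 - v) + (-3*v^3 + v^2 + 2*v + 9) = -3*v^3 + 5*v^2 + v + 9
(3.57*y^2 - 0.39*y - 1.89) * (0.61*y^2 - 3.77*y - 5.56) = 2.1777*y^4 - 13.6968*y^3 - 19.5318*y^2 + 9.2937*y + 10.5084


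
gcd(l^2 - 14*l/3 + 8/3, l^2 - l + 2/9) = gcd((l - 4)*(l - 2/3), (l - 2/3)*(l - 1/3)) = l - 2/3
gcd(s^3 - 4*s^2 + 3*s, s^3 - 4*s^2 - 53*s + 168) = s - 3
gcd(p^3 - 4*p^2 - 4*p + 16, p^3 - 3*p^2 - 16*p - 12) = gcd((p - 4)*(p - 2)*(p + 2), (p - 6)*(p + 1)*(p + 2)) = p + 2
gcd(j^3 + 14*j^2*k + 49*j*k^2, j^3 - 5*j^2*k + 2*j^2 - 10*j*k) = j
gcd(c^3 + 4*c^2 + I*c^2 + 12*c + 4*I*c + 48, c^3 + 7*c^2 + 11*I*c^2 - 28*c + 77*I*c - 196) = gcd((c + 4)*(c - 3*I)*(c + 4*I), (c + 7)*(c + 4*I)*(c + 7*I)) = c + 4*I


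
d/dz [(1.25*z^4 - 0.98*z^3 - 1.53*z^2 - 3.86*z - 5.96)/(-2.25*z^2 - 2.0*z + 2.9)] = (-5.625*z^5 - 5.295*z^4 + 18.42*z^3 - 14.151*z^2 - 35.694*z - 23.114)/(5.0625*z^4 + 9.0*z^3 - 9.05*z^2 - 11.6*z + 8.41)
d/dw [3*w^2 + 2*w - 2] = 6*w + 2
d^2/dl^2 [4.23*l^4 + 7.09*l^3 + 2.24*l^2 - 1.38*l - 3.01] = 50.76*l^2 + 42.54*l + 4.48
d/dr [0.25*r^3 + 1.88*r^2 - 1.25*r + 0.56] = 0.75*r^2 + 3.76*r - 1.25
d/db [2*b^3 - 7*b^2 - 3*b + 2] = 6*b^2 - 14*b - 3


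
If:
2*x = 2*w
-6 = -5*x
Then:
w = 6/5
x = 6/5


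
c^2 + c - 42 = (c - 6)*(c + 7)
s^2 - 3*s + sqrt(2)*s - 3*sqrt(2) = (s - 3)*(s + sqrt(2))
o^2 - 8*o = o*(o - 8)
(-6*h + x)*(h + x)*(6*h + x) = -36*h^3 - 36*h^2*x + h*x^2 + x^3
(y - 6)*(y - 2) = y^2 - 8*y + 12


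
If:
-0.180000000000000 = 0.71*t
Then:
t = -0.25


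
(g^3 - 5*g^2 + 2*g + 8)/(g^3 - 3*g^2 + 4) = (g - 4)/(g - 2)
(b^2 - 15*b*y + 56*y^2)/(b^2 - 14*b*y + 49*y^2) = (-b + 8*y)/(-b + 7*y)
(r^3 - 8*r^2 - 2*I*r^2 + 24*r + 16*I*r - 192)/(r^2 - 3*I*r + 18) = (r^2 + 4*r*(-2 + I) - 32*I)/(r + 3*I)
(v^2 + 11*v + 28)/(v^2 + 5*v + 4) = (v + 7)/(v + 1)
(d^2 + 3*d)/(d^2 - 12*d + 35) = d*(d + 3)/(d^2 - 12*d + 35)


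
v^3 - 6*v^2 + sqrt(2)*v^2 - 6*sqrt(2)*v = v*(v - 6)*(v + sqrt(2))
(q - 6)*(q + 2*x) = q^2 + 2*q*x - 6*q - 12*x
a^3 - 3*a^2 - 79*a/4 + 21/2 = (a - 6)*(a - 1/2)*(a + 7/2)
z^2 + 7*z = z*(z + 7)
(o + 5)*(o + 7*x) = o^2 + 7*o*x + 5*o + 35*x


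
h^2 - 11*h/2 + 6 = (h - 4)*(h - 3/2)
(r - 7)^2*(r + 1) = r^3 - 13*r^2 + 35*r + 49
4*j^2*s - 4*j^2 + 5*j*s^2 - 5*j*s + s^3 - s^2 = (j + s)*(4*j + s)*(s - 1)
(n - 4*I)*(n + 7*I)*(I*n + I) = I*n^3 - 3*n^2 + I*n^2 - 3*n + 28*I*n + 28*I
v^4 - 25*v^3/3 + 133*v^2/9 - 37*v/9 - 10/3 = (v - 6)*(v - 5/3)*(v - 1)*(v + 1/3)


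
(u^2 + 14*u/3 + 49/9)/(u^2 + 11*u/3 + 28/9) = (3*u + 7)/(3*u + 4)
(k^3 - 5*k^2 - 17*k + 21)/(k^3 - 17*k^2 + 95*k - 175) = (k^2 + 2*k - 3)/(k^2 - 10*k + 25)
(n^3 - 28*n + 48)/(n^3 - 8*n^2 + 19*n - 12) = (n^2 + 4*n - 12)/(n^2 - 4*n + 3)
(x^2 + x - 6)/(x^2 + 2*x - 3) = (x - 2)/(x - 1)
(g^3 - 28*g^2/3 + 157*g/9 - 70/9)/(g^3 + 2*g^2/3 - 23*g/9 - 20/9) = (3*g^2 - 23*g + 14)/(3*g^2 + 7*g + 4)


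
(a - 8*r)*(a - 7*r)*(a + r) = a^3 - 14*a^2*r + 41*a*r^2 + 56*r^3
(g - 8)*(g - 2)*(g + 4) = g^3 - 6*g^2 - 24*g + 64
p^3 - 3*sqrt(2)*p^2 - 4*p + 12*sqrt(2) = (p - 2)*(p + 2)*(p - 3*sqrt(2))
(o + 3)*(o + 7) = o^2 + 10*o + 21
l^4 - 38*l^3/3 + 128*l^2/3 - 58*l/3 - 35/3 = (l - 7)*(l - 5)*(l - 1)*(l + 1/3)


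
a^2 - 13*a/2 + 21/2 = (a - 7/2)*(a - 3)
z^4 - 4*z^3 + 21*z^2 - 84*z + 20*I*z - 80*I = (z - 4)*(z - 5*I)*(z + I)*(z + 4*I)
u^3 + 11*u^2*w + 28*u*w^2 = u*(u + 4*w)*(u + 7*w)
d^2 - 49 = (d - 7)*(d + 7)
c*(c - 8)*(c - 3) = c^3 - 11*c^2 + 24*c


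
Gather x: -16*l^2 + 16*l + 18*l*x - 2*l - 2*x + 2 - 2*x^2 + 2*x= -16*l^2 + 18*l*x + 14*l - 2*x^2 + 2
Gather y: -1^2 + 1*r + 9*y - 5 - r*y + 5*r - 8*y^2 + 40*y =6*r - 8*y^2 + y*(49 - r) - 6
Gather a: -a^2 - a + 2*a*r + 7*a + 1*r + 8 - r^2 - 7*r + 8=-a^2 + a*(2*r + 6) - r^2 - 6*r + 16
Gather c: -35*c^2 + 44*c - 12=-35*c^2 + 44*c - 12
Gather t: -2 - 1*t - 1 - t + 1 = -2*t - 2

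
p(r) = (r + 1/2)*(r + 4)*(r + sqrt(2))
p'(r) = (r + 1/2)*(r + 4) + (r + 1/2)*(r + sqrt(2)) + (r + 4)*(r + sqrt(2))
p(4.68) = 274.01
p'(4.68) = 129.43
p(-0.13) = 1.84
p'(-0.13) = 6.88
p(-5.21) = -21.63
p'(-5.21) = 28.17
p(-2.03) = 1.86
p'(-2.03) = -3.29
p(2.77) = 92.63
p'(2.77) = 64.15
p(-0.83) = -0.61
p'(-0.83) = 0.61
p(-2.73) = 3.73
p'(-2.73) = -1.57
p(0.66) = 11.21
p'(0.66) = 17.48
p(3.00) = 108.15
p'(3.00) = 70.85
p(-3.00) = 3.96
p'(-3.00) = -0.12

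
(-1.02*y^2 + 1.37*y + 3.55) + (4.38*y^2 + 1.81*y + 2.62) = 3.36*y^2 + 3.18*y + 6.17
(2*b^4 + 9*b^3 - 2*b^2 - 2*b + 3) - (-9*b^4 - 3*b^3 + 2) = 11*b^4 + 12*b^3 - 2*b^2 - 2*b + 1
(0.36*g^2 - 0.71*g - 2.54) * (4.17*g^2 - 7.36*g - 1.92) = 1.5012*g^4 - 5.6103*g^3 - 6.0574*g^2 + 20.0576*g + 4.8768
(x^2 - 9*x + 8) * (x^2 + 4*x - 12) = x^4 - 5*x^3 - 40*x^2 + 140*x - 96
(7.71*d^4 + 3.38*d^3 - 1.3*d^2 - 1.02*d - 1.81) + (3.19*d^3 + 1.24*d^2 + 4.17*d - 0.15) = 7.71*d^4 + 6.57*d^3 - 0.0600000000000001*d^2 + 3.15*d - 1.96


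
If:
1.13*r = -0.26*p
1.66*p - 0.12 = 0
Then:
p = 0.07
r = -0.02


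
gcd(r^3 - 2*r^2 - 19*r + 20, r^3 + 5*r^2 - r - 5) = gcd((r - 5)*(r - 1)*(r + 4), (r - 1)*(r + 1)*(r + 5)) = r - 1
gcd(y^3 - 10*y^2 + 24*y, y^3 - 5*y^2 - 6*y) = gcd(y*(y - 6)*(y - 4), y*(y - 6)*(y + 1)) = y^2 - 6*y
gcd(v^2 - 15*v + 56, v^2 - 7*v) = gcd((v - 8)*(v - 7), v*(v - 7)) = v - 7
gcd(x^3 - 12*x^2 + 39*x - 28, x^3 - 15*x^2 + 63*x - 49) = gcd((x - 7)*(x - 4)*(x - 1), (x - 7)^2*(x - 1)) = x^2 - 8*x + 7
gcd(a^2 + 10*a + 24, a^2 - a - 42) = a + 6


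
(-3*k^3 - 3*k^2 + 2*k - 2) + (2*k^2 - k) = -3*k^3 - k^2 + k - 2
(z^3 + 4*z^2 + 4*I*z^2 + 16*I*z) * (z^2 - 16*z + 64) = z^5 - 12*z^4 + 4*I*z^4 - 48*I*z^3 + 256*z^2 + 1024*I*z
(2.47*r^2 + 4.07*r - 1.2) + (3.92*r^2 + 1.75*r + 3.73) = 6.39*r^2 + 5.82*r + 2.53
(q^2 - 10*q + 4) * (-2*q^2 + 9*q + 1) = -2*q^4 + 29*q^3 - 97*q^2 + 26*q + 4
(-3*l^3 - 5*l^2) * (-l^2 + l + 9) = 3*l^5 + 2*l^4 - 32*l^3 - 45*l^2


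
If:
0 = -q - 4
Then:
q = -4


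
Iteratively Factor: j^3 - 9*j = (j - 3)*(j^2 + 3*j) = (j - 3)*(j + 3)*(j)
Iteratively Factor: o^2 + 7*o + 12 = (o + 3)*(o + 4)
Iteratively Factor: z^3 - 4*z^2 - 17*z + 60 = (z - 5)*(z^2 + z - 12) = (z - 5)*(z + 4)*(z - 3)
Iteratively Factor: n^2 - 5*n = (n)*(n - 5)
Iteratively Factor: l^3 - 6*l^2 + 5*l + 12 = (l - 3)*(l^2 - 3*l - 4) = (l - 4)*(l - 3)*(l + 1)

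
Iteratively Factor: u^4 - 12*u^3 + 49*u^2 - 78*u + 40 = (u - 5)*(u^3 - 7*u^2 + 14*u - 8) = (u - 5)*(u - 4)*(u^2 - 3*u + 2) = (u - 5)*(u - 4)*(u - 1)*(u - 2)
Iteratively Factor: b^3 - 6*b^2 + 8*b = (b - 4)*(b^2 - 2*b) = (b - 4)*(b - 2)*(b)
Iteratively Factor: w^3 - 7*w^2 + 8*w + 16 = (w - 4)*(w^2 - 3*w - 4) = (w - 4)^2*(w + 1)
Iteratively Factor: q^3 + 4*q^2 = (q)*(q^2 + 4*q) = q^2*(q + 4)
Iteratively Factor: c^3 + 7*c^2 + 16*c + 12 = (c + 3)*(c^2 + 4*c + 4) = (c + 2)*(c + 3)*(c + 2)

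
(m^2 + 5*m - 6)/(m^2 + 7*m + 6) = (m - 1)/(m + 1)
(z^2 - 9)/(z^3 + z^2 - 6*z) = (z - 3)/(z*(z - 2))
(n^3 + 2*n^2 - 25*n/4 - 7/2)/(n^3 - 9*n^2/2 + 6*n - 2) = (4*n^2 + 16*n + 7)/(2*(2*n^2 - 5*n + 2))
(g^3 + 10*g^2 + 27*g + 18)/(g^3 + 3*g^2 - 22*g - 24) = (g + 3)/(g - 4)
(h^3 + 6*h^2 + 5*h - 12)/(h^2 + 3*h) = h + 3 - 4/h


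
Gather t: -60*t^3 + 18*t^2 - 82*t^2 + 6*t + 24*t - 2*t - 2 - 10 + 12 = -60*t^3 - 64*t^2 + 28*t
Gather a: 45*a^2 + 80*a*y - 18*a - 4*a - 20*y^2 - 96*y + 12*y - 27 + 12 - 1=45*a^2 + a*(80*y - 22) - 20*y^2 - 84*y - 16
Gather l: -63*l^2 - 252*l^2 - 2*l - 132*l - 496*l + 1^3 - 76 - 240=-315*l^2 - 630*l - 315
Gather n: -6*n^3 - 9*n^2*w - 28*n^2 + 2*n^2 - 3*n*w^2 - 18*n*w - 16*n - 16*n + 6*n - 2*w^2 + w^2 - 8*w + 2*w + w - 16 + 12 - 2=-6*n^3 + n^2*(-9*w - 26) + n*(-3*w^2 - 18*w - 26) - w^2 - 5*w - 6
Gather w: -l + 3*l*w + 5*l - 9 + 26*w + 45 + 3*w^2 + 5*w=4*l + 3*w^2 + w*(3*l + 31) + 36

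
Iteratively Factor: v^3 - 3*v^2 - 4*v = (v - 4)*(v^2 + v) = v*(v - 4)*(v + 1)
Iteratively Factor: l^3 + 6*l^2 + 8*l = (l + 4)*(l^2 + 2*l) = l*(l + 4)*(l + 2)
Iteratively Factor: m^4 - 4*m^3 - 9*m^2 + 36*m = (m - 3)*(m^3 - m^2 - 12*m) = (m - 4)*(m - 3)*(m^2 + 3*m) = m*(m - 4)*(m - 3)*(m + 3)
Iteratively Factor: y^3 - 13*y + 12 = (y + 4)*(y^2 - 4*y + 3) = (y - 1)*(y + 4)*(y - 3)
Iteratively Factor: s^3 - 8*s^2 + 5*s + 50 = (s + 2)*(s^2 - 10*s + 25) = (s - 5)*(s + 2)*(s - 5)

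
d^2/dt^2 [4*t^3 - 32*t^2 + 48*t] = 24*t - 64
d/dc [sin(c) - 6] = cos(c)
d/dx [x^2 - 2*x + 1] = 2*x - 2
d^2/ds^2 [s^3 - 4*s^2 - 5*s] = 6*s - 8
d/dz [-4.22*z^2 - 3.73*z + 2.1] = -8.44*z - 3.73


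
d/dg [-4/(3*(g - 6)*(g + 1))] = 4*(2*g - 5)/(3*(g - 6)^2*(g + 1)^2)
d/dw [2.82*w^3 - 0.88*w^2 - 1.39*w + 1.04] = 8.46*w^2 - 1.76*w - 1.39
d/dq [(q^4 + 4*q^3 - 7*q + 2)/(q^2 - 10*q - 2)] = (2*q^5 - 26*q^4 - 88*q^3 - 17*q^2 - 4*q + 34)/(q^4 - 20*q^3 + 96*q^2 + 40*q + 4)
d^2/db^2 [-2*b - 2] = 0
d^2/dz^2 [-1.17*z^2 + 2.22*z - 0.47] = -2.34000000000000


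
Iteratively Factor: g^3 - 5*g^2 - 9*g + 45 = (g - 3)*(g^2 - 2*g - 15) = (g - 5)*(g - 3)*(g + 3)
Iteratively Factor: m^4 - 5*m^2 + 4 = (m - 1)*(m^3 + m^2 - 4*m - 4) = (m - 1)*(m + 1)*(m^2 - 4) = (m - 1)*(m + 1)*(m + 2)*(m - 2)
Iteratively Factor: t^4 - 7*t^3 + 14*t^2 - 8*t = (t)*(t^3 - 7*t^2 + 14*t - 8) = t*(t - 2)*(t^2 - 5*t + 4) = t*(t - 4)*(t - 2)*(t - 1)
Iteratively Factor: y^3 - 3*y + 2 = (y + 2)*(y^2 - 2*y + 1) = (y - 1)*(y + 2)*(y - 1)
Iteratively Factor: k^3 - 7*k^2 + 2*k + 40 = (k + 2)*(k^2 - 9*k + 20) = (k - 4)*(k + 2)*(k - 5)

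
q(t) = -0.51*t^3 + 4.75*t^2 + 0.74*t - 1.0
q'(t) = -1.53*t^2 + 9.5*t + 0.74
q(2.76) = 26.50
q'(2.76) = 15.31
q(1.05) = 4.42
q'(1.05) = 9.03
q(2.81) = 27.27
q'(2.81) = 15.35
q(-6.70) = 360.66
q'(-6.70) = -131.59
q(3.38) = 36.07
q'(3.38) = 15.37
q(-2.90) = 49.24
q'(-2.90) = -39.68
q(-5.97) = 272.39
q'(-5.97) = -110.51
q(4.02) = 45.60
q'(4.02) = 14.20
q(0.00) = -1.00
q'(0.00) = 0.74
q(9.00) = 18.62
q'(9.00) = -37.69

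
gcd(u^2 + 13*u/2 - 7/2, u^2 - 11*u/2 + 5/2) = u - 1/2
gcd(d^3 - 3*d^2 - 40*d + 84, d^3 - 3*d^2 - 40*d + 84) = d^3 - 3*d^2 - 40*d + 84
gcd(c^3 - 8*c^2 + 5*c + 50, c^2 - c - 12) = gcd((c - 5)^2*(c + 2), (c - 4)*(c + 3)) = 1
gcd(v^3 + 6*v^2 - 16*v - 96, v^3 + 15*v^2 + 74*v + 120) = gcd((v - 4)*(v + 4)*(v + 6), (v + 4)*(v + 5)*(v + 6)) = v^2 + 10*v + 24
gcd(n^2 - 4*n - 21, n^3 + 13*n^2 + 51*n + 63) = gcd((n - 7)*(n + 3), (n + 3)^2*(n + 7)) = n + 3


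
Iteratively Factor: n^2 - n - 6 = (n - 3)*(n + 2)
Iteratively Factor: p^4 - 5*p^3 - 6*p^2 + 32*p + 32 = (p - 4)*(p^3 - p^2 - 10*p - 8) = (p - 4)*(p + 1)*(p^2 - 2*p - 8) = (p - 4)*(p + 1)*(p + 2)*(p - 4)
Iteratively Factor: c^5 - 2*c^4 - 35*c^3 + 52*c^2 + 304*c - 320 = (c - 1)*(c^4 - c^3 - 36*c^2 + 16*c + 320) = (c - 5)*(c - 1)*(c^3 + 4*c^2 - 16*c - 64) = (c - 5)*(c - 4)*(c - 1)*(c^2 + 8*c + 16) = (c - 5)*(c - 4)*(c - 1)*(c + 4)*(c + 4)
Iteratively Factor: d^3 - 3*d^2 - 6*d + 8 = (d - 4)*(d^2 + d - 2) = (d - 4)*(d + 2)*(d - 1)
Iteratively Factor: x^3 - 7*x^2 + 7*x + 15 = (x - 5)*(x^2 - 2*x - 3) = (x - 5)*(x + 1)*(x - 3)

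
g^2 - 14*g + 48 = (g - 8)*(g - 6)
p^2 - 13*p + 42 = (p - 7)*(p - 6)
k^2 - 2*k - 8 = (k - 4)*(k + 2)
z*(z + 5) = z^2 + 5*z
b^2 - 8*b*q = b*(b - 8*q)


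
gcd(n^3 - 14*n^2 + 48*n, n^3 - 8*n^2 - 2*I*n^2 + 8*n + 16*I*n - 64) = n - 8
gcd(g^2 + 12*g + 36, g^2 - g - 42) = g + 6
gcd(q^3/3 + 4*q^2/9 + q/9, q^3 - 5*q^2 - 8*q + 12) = 1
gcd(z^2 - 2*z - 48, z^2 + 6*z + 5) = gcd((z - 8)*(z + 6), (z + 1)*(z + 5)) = 1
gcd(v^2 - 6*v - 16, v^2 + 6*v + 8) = v + 2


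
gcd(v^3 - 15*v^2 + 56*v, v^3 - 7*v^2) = v^2 - 7*v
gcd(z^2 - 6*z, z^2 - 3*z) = z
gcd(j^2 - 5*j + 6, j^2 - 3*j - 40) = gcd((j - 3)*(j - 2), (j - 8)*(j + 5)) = 1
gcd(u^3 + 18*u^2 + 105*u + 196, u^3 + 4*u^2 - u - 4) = u + 4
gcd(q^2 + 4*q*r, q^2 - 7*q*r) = q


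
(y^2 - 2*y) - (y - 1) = y^2 - 3*y + 1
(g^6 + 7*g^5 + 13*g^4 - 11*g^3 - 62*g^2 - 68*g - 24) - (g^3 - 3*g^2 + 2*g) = g^6 + 7*g^5 + 13*g^4 - 12*g^3 - 59*g^2 - 70*g - 24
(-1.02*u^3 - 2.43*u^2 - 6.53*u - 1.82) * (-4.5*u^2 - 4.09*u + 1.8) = 4.59*u^5 + 15.1068*u^4 + 37.4877*u^3 + 30.5237*u^2 - 4.3102*u - 3.276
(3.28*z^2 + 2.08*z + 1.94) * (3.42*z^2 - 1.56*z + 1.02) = 11.2176*z^4 + 1.9968*z^3 + 6.7356*z^2 - 0.9048*z + 1.9788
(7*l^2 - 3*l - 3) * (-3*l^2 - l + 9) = -21*l^4 + 2*l^3 + 75*l^2 - 24*l - 27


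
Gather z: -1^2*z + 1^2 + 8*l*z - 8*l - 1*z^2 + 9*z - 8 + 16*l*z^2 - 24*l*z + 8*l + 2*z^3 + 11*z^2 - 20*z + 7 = 2*z^3 + z^2*(16*l + 10) + z*(-16*l - 12)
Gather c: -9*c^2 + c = -9*c^2 + c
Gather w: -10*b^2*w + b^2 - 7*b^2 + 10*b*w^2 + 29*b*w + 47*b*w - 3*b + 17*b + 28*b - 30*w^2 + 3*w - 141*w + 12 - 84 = -6*b^2 + 42*b + w^2*(10*b - 30) + w*(-10*b^2 + 76*b - 138) - 72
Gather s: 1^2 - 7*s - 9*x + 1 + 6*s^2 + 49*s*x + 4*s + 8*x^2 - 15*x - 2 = 6*s^2 + s*(49*x - 3) + 8*x^2 - 24*x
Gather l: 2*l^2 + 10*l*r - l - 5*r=2*l^2 + l*(10*r - 1) - 5*r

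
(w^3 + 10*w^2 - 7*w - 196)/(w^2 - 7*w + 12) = (w^2 + 14*w + 49)/(w - 3)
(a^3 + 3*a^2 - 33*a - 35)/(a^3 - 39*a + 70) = (a + 1)/(a - 2)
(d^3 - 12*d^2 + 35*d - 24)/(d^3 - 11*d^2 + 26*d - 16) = (d - 3)/(d - 2)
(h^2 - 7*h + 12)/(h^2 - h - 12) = (h - 3)/(h + 3)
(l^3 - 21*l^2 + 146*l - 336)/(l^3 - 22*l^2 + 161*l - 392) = (l - 6)/(l - 7)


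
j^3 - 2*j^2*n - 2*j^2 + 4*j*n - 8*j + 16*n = (j - 4)*(j + 2)*(j - 2*n)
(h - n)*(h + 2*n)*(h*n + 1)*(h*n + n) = h^4*n^2 + h^3*n^3 + h^3*n^2 + h^3*n - 2*h^2*n^4 + h^2*n^3 + h^2*n^2 + h^2*n - 2*h*n^4 - 2*h*n^3 + h*n^2 - 2*n^3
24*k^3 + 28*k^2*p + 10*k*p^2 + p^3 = (2*k + p)^2*(6*k + p)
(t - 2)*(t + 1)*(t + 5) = t^3 + 4*t^2 - 7*t - 10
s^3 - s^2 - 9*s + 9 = (s - 3)*(s - 1)*(s + 3)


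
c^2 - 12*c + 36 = (c - 6)^2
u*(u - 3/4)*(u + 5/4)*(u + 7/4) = u^4 + 9*u^3/4 - u^2/16 - 105*u/64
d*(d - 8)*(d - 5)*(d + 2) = d^4 - 11*d^3 + 14*d^2 + 80*d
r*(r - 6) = r^2 - 6*r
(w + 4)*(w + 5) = w^2 + 9*w + 20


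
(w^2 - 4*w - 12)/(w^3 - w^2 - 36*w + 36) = (w + 2)/(w^2 + 5*w - 6)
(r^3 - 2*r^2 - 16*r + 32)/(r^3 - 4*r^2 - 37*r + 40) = (r^3 - 2*r^2 - 16*r + 32)/(r^3 - 4*r^2 - 37*r + 40)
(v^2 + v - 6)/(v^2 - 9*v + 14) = (v + 3)/(v - 7)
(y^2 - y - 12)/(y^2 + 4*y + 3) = (y - 4)/(y + 1)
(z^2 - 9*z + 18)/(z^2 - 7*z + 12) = (z - 6)/(z - 4)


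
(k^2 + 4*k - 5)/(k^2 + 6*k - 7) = (k + 5)/(k + 7)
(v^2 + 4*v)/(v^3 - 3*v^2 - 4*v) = (v + 4)/(v^2 - 3*v - 4)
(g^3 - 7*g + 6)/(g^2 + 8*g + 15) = (g^2 - 3*g + 2)/(g + 5)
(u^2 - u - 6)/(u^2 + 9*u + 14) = (u - 3)/(u + 7)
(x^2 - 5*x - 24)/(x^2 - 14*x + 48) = (x + 3)/(x - 6)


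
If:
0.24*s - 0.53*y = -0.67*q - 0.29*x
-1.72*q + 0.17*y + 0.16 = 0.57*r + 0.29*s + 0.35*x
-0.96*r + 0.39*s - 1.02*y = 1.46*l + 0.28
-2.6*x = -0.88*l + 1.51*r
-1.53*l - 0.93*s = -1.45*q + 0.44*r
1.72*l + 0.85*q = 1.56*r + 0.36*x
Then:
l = -0.20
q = 0.09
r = -0.18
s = 0.54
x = 0.04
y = 0.38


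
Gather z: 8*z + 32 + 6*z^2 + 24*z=6*z^2 + 32*z + 32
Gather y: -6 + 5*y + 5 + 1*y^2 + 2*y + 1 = y^2 + 7*y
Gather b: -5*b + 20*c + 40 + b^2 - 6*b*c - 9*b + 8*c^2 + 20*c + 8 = b^2 + b*(-6*c - 14) + 8*c^2 + 40*c + 48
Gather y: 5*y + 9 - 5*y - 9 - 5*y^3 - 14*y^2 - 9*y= -5*y^3 - 14*y^2 - 9*y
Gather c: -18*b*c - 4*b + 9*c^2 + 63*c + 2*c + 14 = -4*b + 9*c^2 + c*(65 - 18*b) + 14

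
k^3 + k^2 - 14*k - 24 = (k - 4)*(k + 2)*(k + 3)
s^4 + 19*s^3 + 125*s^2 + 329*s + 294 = (s + 2)*(s + 3)*(s + 7)^2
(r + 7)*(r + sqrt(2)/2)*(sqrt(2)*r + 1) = sqrt(2)*r^3 + 2*r^2 + 7*sqrt(2)*r^2 + sqrt(2)*r/2 + 14*r + 7*sqrt(2)/2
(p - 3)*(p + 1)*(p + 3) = p^3 + p^2 - 9*p - 9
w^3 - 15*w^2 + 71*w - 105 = (w - 7)*(w - 5)*(w - 3)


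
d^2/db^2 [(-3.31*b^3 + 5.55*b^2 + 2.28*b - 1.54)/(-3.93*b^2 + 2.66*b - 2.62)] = (-1.70530256582424e-13*b^5 - 207.788944*b^3 + 347.179344*b^2 + 180.59136*b - 117.895072)/(60.698457*b^6 - 123.250302*b^5 + 204.818238*b^4 - 183.154832*b^3 + 136.545492*b^2 - 54.777912*b + 17.984728)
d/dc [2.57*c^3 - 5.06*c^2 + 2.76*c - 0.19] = 7.71*c^2 - 10.12*c + 2.76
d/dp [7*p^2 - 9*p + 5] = 14*p - 9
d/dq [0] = 0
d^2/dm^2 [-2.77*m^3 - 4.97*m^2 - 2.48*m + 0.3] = -16.62*m - 9.94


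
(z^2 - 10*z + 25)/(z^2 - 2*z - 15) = (z - 5)/(z + 3)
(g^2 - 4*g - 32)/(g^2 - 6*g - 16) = (g + 4)/(g + 2)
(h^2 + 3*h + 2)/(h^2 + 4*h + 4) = (h + 1)/(h + 2)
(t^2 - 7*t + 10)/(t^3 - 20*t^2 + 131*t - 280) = (t - 2)/(t^2 - 15*t + 56)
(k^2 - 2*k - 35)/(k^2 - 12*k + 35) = (k + 5)/(k - 5)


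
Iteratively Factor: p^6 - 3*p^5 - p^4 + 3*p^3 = (p - 1)*(p^5 - 2*p^4 - 3*p^3) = (p - 1)*(p + 1)*(p^4 - 3*p^3) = (p - 3)*(p - 1)*(p + 1)*(p^3) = p*(p - 3)*(p - 1)*(p + 1)*(p^2) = p^2*(p - 3)*(p - 1)*(p + 1)*(p)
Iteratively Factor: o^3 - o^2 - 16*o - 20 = (o + 2)*(o^2 - 3*o - 10) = (o - 5)*(o + 2)*(o + 2)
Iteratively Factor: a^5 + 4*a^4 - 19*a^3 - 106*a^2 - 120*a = (a + 4)*(a^4 - 19*a^2 - 30*a) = a*(a + 4)*(a^3 - 19*a - 30) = a*(a + 3)*(a + 4)*(a^2 - 3*a - 10) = a*(a - 5)*(a + 3)*(a + 4)*(a + 2)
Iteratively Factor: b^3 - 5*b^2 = (b)*(b^2 - 5*b) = b^2*(b - 5)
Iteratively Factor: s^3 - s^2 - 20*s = (s + 4)*(s^2 - 5*s) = (s - 5)*(s + 4)*(s)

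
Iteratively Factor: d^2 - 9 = (d - 3)*(d + 3)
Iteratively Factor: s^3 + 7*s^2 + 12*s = (s + 3)*(s^2 + 4*s) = s*(s + 3)*(s + 4)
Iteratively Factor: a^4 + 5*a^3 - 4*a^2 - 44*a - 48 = (a + 2)*(a^3 + 3*a^2 - 10*a - 24) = (a + 2)^2*(a^2 + a - 12) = (a - 3)*(a + 2)^2*(a + 4)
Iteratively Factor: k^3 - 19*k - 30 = (k + 2)*(k^2 - 2*k - 15) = (k - 5)*(k + 2)*(k + 3)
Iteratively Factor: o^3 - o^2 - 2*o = (o + 1)*(o^2 - 2*o) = (o - 2)*(o + 1)*(o)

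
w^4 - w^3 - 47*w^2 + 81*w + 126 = (w - 6)*(w - 3)*(w + 1)*(w + 7)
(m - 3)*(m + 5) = m^2 + 2*m - 15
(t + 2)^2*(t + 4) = t^3 + 8*t^2 + 20*t + 16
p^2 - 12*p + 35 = (p - 7)*(p - 5)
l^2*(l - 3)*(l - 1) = l^4 - 4*l^3 + 3*l^2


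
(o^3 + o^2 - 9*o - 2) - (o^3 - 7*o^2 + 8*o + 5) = 8*o^2 - 17*o - 7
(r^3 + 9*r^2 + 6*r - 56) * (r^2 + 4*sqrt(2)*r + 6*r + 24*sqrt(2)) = r^5 + 4*sqrt(2)*r^4 + 15*r^4 + 60*r^3 + 60*sqrt(2)*r^3 - 20*r^2 + 240*sqrt(2)*r^2 - 336*r - 80*sqrt(2)*r - 1344*sqrt(2)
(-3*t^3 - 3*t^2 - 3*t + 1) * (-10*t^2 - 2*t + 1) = 30*t^5 + 36*t^4 + 33*t^3 - 7*t^2 - 5*t + 1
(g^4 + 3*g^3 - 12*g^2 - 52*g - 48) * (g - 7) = g^5 - 4*g^4 - 33*g^3 + 32*g^2 + 316*g + 336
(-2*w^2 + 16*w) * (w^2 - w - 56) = -2*w^4 + 18*w^3 + 96*w^2 - 896*w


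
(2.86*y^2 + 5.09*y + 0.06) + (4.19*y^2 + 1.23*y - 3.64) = 7.05*y^2 + 6.32*y - 3.58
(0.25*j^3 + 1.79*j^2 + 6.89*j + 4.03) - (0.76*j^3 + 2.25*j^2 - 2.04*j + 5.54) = -0.51*j^3 - 0.46*j^2 + 8.93*j - 1.51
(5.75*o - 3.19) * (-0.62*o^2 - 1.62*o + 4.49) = -3.565*o^3 - 7.3372*o^2 + 30.9853*o - 14.3231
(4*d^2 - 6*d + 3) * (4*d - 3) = 16*d^3 - 36*d^2 + 30*d - 9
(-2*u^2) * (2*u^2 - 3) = -4*u^4 + 6*u^2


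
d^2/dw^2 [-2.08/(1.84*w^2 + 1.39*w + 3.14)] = (14.084096*w^2 + 10.639616*w - 2.08*(3.68*w + 1.39)*(7.36*w + 2.78) + 24.034816)/(1.84*w^2 + 1.39*w + 3.14)^3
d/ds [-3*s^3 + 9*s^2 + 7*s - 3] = -9*s^2 + 18*s + 7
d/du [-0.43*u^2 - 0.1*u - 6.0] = -0.86*u - 0.1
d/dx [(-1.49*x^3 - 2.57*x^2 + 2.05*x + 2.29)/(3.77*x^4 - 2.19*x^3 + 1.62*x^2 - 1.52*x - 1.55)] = (5.6173*x^6 + 19.3778*x^5 - 31.2276*x^4 - 21.0246*x^3 + 22.5592*x^2 + 0.547399999999999*x + 0.3033)/(14.2129*x^8 - 16.5126*x^7 + 17.0109*x^6 - 18.5564*x^5 - 2.405*x^4 + 1.8642*x^3 - 2.7116*x^2 + 4.712*x + 2.4025)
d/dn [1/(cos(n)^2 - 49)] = 2*sin(n)*cos(n)/(cos(n)^2 - 49)^2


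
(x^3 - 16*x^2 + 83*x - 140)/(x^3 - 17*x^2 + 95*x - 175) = (x - 4)/(x - 5)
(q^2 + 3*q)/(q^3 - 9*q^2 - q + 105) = q/(q^2 - 12*q + 35)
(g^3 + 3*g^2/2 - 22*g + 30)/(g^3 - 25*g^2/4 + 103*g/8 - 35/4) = 4*(g + 6)/(4*g - 7)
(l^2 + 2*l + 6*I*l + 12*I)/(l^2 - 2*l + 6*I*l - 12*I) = (l + 2)/(l - 2)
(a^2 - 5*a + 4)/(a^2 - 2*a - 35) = (-a^2 + 5*a - 4)/(-a^2 + 2*a + 35)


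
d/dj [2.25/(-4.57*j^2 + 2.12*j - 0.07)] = (20.565*j - 4.77)/(4.57*j^2 - 2.12*j + 0.07)^2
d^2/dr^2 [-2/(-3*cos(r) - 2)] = 6*(3*sin(r)^2 + 2*cos(r) + 3)/(3*cos(r) + 2)^3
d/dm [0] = 0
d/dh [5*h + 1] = 5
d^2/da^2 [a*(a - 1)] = 2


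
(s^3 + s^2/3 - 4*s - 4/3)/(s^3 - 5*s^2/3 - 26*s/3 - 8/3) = (s - 2)/(s - 4)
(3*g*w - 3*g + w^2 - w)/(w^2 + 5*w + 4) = (3*g*w - 3*g + w^2 - w)/(w^2 + 5*w + 4)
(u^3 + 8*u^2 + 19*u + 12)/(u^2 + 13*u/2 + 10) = 2*(u^2 + 4*u + 3)/(2*u + 5)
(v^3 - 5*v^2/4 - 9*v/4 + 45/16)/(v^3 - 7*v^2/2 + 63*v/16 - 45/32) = 2*(2*v + 3)/(4*v - 3)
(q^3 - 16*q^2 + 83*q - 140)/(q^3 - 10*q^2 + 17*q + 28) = (q - 5)/(q + 1)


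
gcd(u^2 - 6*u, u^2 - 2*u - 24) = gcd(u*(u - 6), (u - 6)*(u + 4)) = u - 6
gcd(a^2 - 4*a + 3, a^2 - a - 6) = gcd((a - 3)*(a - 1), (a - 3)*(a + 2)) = a - 3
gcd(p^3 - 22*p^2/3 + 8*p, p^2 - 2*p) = p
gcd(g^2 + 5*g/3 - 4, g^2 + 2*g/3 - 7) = g + 3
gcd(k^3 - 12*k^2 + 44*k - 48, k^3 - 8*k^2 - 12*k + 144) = k - 6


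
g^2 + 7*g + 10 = (g + 2)*(g + 5)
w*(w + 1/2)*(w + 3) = w^3 + 7*w^2/2 + 3*w/2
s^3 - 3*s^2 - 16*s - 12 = (s - 6)*(s + 1)*(s + 2)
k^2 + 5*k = k*(k + 5)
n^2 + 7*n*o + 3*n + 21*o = (n + 3)*(n + 7*o)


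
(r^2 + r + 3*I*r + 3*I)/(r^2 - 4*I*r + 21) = (r + 1)/(r - 7*I)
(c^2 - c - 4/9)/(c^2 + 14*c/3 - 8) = (c + 1/3)/(c + 6)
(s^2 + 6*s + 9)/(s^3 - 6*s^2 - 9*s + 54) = (s + 3)/(s^2 - 9*s + 18)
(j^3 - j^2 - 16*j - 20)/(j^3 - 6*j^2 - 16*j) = (j^2 - 3*j - 10)/(j*(j - 8))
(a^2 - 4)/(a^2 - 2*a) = (a + 2)/a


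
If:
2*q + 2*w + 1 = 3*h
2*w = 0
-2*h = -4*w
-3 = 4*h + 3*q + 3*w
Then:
No Solution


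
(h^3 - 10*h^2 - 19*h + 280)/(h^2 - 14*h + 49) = (h^2 - 3*h - 40)/(h - 7)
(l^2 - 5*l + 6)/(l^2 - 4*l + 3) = (l - 2)/(l - 1)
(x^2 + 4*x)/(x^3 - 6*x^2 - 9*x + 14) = x*(x + 4)/(x^3 - 6*x^2 - 9*x + 14)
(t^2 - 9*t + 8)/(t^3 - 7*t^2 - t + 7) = (t - 8)/(t^2 - 6*t - 7)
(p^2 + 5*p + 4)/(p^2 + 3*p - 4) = (p + 1)/(p - 1)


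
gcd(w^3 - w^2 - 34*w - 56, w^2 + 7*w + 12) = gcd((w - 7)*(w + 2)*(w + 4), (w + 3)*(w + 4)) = w + 4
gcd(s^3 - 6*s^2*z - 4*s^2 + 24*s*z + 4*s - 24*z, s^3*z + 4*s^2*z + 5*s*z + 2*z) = 1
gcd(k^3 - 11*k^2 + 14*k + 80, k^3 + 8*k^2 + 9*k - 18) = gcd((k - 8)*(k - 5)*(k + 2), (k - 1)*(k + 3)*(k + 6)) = 1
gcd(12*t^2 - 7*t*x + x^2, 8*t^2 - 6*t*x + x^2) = -4*t + x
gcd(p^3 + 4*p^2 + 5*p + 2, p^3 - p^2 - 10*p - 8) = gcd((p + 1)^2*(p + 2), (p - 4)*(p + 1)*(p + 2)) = p^2 + 3*p + 2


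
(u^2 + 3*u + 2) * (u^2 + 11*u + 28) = u^4 + 14*u^3 + 63*u^2 + 106*u + 56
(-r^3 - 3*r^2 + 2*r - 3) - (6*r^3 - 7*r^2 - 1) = -7*r^3 + 4*r^2 + 2*r - 2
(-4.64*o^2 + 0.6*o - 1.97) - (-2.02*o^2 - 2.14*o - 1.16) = -2.62*o^2 + 2.74*o - 0.81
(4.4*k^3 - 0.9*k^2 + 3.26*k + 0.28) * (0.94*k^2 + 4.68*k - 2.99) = 4.136*k^5 + 19.746*k^4 - 14.3036*k^3 + 18.211*k^2 - 8.437*k - 0.8372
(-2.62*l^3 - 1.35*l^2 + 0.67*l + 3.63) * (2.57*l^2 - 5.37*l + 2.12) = -6.7334*l^5 + 10.5999*l^4 + 3.417*l^3 + 2.8692*l^2 - 18.0727*l + 7.6956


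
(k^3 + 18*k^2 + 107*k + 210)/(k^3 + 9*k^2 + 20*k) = (k^2 + 13*k + 42)/(k*(k + 4))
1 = 1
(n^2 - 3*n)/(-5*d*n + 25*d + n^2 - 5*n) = n*(3 - n)/(5*d*n - 25*d - n^2 + 5*n)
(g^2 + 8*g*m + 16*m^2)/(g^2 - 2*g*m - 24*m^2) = (g + 4*m)/(g - 6*m)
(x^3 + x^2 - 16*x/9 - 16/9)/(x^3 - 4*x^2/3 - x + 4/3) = (x + 4/3)/(x - 1)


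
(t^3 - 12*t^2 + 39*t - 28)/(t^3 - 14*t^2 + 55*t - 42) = (t - 4)/(t - 6)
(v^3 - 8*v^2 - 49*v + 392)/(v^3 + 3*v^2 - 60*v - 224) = (v - 7)/(v + 4)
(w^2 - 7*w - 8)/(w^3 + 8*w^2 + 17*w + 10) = (w - 8)/(w^2 + 7*w + 10)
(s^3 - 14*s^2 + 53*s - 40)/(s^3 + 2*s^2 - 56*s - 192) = (s^2 - 6*s + 5)/(s^2 + 10*s + 24)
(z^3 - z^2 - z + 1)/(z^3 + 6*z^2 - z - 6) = (z - 1)/(z + 6)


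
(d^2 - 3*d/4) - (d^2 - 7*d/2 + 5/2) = 11*d/4 - 5/2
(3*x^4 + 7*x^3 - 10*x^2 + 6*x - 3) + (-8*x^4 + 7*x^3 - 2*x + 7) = -5*x^4 + 14*x^3 - 10*x^2 + 4*x + 4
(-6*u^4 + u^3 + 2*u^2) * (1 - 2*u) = 12*u^5 - 8*u^4 - 3*u^3 + 2*u^2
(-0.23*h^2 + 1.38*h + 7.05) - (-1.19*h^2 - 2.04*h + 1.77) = 0.96*h^2 + 3.42*h + 5.28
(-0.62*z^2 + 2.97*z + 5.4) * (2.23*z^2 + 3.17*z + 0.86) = -1.3826*z^4 + 4.6577*z^3 + 20.9237*z^2 + 19.6722*z + 4.644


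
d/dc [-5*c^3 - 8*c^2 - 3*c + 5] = -15*c^2 - 16*c - 3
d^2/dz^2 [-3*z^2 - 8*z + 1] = -6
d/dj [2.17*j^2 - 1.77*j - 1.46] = 4.34*j - 1.77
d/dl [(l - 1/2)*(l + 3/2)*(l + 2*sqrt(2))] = 3*l^2 + 2*l + 4*sqrt(2)*l - 3/4 + 2*sqrt(2)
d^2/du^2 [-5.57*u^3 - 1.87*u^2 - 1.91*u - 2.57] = -33.42*u - 3.74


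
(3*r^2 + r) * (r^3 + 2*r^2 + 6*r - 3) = 3*r^5 + 7*r^4 + 20*r^3 - 3*r^2 - 3*r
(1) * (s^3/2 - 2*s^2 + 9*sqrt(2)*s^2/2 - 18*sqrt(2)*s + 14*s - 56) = s^3/2 - 2*s^2 + 9*sqrt(2)*s^2/2 - 18*sqrt(2)*s + 14*s - 56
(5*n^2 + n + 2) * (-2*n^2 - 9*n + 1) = -10*n^4 - 47*n^3 - 8*n^2 - 17*n + 2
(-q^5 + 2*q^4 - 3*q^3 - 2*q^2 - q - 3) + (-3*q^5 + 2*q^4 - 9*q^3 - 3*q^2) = -4*q^5 + 4*q^4 - 12*q^3 - 5*q^2 - q - 3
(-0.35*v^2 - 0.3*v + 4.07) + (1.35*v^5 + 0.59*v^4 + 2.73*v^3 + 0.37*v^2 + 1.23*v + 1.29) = 1.35*v^5 + 0.59*v^4 + 2.73*v^3 + 0.02*v^2 + 0.93*v + 5.36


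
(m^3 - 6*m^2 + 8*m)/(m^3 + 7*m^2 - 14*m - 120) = m*(m - 2)/(m^2 + 11*m + 30)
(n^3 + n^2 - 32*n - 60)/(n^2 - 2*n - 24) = (n^2 + 7*n + 10)/(n + 4)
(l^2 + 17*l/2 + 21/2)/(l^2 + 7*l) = (l + 3/2)/l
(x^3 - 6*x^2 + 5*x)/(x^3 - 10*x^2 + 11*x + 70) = x*(x - 1)/(x^2 - 5*x - 14)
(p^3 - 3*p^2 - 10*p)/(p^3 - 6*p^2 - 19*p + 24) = p*(p^2 - 3*p - 10)/(p^3 - 6*p^2 - 19*p + 24)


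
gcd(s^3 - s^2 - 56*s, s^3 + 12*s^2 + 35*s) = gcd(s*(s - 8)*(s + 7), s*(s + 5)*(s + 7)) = s^2 + 7*s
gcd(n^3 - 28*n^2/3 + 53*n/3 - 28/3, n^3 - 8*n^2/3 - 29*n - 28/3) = n - 7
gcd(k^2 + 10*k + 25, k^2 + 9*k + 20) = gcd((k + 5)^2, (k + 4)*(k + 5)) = k + 5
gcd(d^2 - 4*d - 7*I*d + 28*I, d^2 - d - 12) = d - 4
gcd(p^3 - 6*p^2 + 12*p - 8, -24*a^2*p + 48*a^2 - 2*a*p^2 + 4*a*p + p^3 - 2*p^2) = p - 2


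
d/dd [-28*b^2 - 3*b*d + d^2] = -3*b + 2*d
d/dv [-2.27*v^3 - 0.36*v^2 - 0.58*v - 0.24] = -6.81*v^2 - 0.72*v - 0.58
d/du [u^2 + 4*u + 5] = 2*u + 4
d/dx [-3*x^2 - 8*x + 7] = -6*x - 8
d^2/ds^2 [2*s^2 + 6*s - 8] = 4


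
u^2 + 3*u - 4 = (u - 1)*(u + 4)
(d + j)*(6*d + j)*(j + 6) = 6*d^2*j + 36*d^2 + 7*d*j^2 + 42*d*j + j^3 + 6*j^2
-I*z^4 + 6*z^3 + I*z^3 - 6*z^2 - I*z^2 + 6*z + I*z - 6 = (z - I)*(z + I)*(z + 6*I)*(-I*z + I)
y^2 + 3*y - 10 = (y - 2)*(y + 5)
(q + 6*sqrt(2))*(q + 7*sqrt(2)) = q^2 + 13*sqrt(2)*q + 84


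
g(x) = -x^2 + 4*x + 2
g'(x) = 4 - 2*x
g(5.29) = -4.82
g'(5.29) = -6.58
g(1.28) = 5.48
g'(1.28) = 1.44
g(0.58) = 3.98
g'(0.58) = 2.84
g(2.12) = 5.99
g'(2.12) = -0.24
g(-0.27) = 0.85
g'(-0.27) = 4.54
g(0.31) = 3.14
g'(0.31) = 3.38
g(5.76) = -8.14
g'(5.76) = -7.52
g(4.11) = 1.55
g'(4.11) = -4.22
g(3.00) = 5.00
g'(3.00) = -2.00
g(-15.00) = -283.00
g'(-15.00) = 34.00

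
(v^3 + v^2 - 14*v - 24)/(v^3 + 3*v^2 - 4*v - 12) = (v - 4)/(v - 2)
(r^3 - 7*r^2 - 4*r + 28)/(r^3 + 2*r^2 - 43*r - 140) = (r^2 - 4)/(r^2 + 9*r + 20)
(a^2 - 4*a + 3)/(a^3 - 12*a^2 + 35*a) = (a^2 - 4*a + 3)/(a*(a^2 - 12*a + 35))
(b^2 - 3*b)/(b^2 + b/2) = 2*(b - 3)/(2*b + 1)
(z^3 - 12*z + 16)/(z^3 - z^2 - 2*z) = (z^2 + 2*z - 8)/(z*(z + 1))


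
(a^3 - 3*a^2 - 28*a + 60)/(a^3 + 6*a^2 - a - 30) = (a - 6)/(a + 3)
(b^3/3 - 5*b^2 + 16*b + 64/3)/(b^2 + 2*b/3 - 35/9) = 3*(b^3 - 15*b^2 + 48*b + 64)/(9*b^2 + 6*b - 35)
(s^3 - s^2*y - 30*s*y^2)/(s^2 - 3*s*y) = (s^2 - s*y - 30*y^2)/(s - 3*y)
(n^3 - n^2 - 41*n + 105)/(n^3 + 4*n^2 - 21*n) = (n - 5)/n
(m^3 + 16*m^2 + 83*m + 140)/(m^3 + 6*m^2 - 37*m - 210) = (m + 4)/(m - 6)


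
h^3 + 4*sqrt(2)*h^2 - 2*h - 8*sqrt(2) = (h - sqrt(2))*(h + sqrt(2))*(h + 4*sqrt(2))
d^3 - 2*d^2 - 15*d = d*(d - 5)*(d + 3)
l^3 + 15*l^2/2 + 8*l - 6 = (l - 1/2)*(l + 2)*(l + 6)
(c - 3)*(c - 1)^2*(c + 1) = c^4 - 4*c^3 + 2*c^2 + 4*c - 3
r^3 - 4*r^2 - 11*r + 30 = (r - 5)*(r - 2)*(r + 3)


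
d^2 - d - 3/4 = (d - 3/2)*(d + 1/2)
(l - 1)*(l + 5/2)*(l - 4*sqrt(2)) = l^3 - 4*sqrt(2)*l^2 + 3*l^2/2 - 6*sqrt(2)*l - 5*l/2 + 10*sqrt(2)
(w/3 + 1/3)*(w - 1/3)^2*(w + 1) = w^4/3 + 4*w^3/9 - 2*w^2/27 - 4*w/27 + 1/27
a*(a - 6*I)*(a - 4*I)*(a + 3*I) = a^4 - 7*I*a^3 + 6*a^2 - 72*I*a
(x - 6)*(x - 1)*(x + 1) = x^3 - 6*x^2 - x + 6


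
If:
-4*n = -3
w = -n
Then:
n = 3/4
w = -3/4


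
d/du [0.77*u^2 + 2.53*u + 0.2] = 1.54*u + 2.53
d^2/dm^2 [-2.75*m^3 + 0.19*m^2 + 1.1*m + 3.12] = 0.38 - 16.5*m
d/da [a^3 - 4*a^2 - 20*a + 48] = 3*a^2 - 8*a - 20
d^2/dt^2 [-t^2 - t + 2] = -2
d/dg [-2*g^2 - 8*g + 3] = -4*g - 8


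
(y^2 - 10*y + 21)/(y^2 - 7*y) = (y - 3)/y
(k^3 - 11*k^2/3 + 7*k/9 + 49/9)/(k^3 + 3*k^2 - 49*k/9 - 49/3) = (3*k^2 - 4*k - 7)/(3*k^2 + 16*k + 21)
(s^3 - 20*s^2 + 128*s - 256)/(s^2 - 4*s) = s - 16 + 64/s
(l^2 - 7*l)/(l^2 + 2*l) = (l - 7)/(l + 2)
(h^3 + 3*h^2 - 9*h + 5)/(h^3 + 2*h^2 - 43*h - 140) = (h^2 - 2*h + 1)/(h^2 - 3*h - 28)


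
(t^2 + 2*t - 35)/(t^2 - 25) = (t + 7)/(t + 5)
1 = 1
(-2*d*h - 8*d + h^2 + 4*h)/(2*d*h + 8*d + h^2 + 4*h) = (-2*d + h)/(2*d + h)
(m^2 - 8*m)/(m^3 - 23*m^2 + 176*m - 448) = m/(m^2 - 15*m + 56)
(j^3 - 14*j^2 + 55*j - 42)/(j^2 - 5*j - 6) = (j^2 - 8*j + 7)/(j + 1)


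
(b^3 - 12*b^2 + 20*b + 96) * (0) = 0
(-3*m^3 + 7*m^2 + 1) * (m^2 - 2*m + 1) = -3*m^5 + 13*m^4 - 17*m^3 + 8*m^2 - 2*m + 1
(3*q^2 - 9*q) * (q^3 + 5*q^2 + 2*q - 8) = 3*q^5 + 6*q^4 - 39*q^3 - 42*q^2 + 72*q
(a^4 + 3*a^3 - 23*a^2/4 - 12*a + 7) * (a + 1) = a^5 + 4*a^4 - 11*a^3/4 - 71*a^2/4 - 5*a + 7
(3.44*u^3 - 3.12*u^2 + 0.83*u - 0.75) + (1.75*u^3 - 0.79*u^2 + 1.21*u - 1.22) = 5.19*u^3 - 3.91*u^2 + 2.04*u - 1.97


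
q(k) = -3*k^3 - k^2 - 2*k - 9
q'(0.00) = -2.00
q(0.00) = -9.00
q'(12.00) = -1322.00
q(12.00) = -5361.00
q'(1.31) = -20.06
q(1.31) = -20.08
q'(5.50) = -285.25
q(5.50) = -549.38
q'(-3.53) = -107.09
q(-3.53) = 117.56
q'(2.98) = -87.88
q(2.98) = -103.23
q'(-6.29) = -345.50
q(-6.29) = 710.59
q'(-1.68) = -24.04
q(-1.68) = 5.76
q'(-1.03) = -9.49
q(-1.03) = -4.72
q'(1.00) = -13.00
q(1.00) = -15.00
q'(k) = -9*k^2 - 2*k - 2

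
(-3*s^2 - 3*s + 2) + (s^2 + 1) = -2*s^2 - 3*s + 3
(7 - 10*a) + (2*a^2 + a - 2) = 2*a^2 - 9*a + 5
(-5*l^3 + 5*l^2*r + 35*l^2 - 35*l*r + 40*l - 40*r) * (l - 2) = -5*l^4 + 5*l^3*r + 45*l^3 - 45*l^2*r - 30*l^2 + 30*l*r - 80*l + 80*r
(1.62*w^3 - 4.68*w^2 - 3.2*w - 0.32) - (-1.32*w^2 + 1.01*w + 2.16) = 1.62*w^3 - 3.36*w^2 - 4.21*w - 2.48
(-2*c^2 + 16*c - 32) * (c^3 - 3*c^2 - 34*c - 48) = -2*c^5 + 22*c^4 - 12*c^3 - 352*c^2 + 320*c + 1536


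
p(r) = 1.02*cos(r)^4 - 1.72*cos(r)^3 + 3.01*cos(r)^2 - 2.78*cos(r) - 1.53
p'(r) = -4.08*sin(r)*cos(r)^3 + 5.16*sin(r)*cos(r)^2 - 6.02*sin(r)*cos(r) + 2.78*sin(r)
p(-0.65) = -2.29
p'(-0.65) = 0.48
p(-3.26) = 6.87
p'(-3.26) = 2.11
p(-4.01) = 2.16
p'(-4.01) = 7.57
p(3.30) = 6.78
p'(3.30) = -2.79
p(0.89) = -2.36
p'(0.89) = 0.01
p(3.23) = 6.93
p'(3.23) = -1.58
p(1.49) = -1.74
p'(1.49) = 2.32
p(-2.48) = 3.78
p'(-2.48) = -7.83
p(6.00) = -2.08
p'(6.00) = 0.52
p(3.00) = 6.82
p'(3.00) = 2.51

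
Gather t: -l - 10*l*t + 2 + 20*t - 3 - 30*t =-l + t*(-10*l - 10) - 1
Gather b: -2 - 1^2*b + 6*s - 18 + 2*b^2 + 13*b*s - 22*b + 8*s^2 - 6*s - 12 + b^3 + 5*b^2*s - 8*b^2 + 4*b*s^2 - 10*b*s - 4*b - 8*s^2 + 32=b^3 + b^2*(5*s - 6) + b*(4*s^2 + 3*s - 27)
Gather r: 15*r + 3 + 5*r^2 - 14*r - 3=5*r^2 + r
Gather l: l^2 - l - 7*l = l^2 - 8*l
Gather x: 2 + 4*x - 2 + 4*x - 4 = 8*x - 4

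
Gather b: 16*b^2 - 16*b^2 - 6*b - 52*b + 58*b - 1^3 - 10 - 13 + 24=0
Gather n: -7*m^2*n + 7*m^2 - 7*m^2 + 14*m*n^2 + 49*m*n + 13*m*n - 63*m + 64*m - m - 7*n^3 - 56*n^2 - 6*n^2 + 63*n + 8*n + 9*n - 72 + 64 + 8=-7*n^3 + n^2*(14*m - 62) + n*(-7*m^2 + 62*m + 80)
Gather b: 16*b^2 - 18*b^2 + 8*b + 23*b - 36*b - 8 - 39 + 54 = -2*b^2 - 5*b + 7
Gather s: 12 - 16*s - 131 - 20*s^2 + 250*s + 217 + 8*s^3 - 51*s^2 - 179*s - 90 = 8*s^3 - 71*s^2 + 55*s + 8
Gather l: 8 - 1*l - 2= 6 - l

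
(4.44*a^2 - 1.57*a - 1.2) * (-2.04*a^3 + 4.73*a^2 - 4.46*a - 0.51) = -9.0576*a^5 + 24.204*a^4 - 24.7805*a^3 - 0.9382*a^2 + 6.1527*a + 0.612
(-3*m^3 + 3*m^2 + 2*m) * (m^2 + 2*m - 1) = -3*m^5 - 3*m^4 + 11*m^3 + m^2 - 2*m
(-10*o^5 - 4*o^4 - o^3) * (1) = -10*o^5 - 4*o^4 - o^3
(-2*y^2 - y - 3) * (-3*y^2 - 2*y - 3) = 6*y^4 + 7*y^3 + 17*y^2 + 9*y + 9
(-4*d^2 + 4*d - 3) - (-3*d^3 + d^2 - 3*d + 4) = 3*d^3 - 5*d^2 + 7*d - 7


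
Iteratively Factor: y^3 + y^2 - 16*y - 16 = (y + 1)*(y^2 - 16) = (y + 1)*(y + 4)*(y - 4)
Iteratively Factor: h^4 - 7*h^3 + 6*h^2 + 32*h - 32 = (h + 2)*(h^3 - 9*h^2 + 24*h - 16) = (h - 1)*(h + 2)*(h^2 - 8*h + 16) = (h - 4)*(h - 1)*(h + 2)*(h - 4)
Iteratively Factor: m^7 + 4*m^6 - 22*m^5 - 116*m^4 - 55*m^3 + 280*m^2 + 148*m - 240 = (m - 1)*(m^6 + 5*m^5 - 17*m^4 - 133*m^3 - 188*m^2 + 92*m + 240) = (m - 1)*(m + 4)*(m^5 + m^4 - 21*m^3 - 49*m^2 + 8*m + 60) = (m - 1)^2*(m + 4)*(m^4 + 2*m^3 - 19*m^2 - 68*m - 60) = (m - 1)^2*(m + 3)*(m + 4)*(m^3 - m^2 - 16*m - 20) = (m - 1)^2*(m + 2)*(m + 3)*(m + 4)*(m^2 - 3*m - 10) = (m - 5)*(m - 1)^2*(m + 2)*(m + 3)*(m + 4)*(m + 2)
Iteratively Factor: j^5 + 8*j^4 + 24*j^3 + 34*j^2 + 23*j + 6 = (j + 1)*(j^4 + 7*j^3 + 17*j^2 + 17*j + 6) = (j + 1)*(j + 3)*(j^3 + 4*j^2 + 5*j + 2) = (j + 1)*(j + 2)*(j + 3)*(j^2 + 2*j + 1) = (j + 1)^2*(j + 2)*(j + 3)*(j + 1)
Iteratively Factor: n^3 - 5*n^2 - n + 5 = (n + 1)*(n^2 - 6*n + 5) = (n - 5)*(n + 1)*(n - 1)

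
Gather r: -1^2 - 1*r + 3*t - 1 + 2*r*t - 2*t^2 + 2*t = r*(2*t - 1) - 2*t^2 + 5*t - 2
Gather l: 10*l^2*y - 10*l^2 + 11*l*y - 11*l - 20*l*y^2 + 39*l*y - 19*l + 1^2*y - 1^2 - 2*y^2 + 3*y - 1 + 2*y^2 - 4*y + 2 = l^2*(10*y - 10) + l*(-20*y^2 + 50*y - 30)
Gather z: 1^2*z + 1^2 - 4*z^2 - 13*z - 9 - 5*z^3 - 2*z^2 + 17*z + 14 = -5*z^3 - 6*z^2 + 5*z + 6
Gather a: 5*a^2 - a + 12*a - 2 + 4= 5*a^2 + 11*a + 2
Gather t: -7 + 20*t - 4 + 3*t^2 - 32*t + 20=3*t^2 - 12*t + 9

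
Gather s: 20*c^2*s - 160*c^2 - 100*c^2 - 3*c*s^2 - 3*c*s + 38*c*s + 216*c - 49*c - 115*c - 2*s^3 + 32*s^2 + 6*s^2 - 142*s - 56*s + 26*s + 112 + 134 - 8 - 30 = -260*c^2 + 52*c - 2*s^3 + s^2*(38 - 3*c) + s*(20*c^2 + 35*c - 172) + 208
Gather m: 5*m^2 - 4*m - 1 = 5*m^2 - 4*m - 1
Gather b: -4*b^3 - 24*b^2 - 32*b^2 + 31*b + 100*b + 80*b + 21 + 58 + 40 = -4*b^3 - 56*b^2 + 211*b + 119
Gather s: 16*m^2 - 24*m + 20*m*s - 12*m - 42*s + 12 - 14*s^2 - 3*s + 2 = 16*m^2 - 36*m - 14*s^2 + s*(20*m - 45) + 14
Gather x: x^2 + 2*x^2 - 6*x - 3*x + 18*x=3*x^2 + 9*x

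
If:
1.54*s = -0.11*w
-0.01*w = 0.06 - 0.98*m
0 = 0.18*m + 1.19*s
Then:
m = 0.06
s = -0.01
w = 0.13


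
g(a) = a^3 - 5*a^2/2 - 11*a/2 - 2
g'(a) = 3*a^2 - 5*a - 11/2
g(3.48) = -9.27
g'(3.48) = 13.43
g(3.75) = -5.05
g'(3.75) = 17.94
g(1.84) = -14.35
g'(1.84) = -4.54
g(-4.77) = -141.18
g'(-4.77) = 86.61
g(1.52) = -12.62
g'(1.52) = -6.17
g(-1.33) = -1.46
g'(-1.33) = 6.46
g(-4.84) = -147.32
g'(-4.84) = 88.98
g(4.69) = 20.38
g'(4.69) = 37.04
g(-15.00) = -3857.00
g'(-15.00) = 744.50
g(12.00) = 1300.00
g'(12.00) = 366.50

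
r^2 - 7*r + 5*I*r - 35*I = (r - 7)*(r + 5*I)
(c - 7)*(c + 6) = c^2 - c - 42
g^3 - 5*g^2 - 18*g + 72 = (g - 6)*(g - 3)*(g + 4)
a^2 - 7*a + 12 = (a - 4)*(a - 3)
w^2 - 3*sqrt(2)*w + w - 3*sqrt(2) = (w + 1)*(w - 3*sqrt(2))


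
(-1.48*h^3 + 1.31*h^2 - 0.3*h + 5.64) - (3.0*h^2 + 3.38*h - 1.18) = -1.48*h^3 - 1.69*h^2 - 3.68*h + 6.82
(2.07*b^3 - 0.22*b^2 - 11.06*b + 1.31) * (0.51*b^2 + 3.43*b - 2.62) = 1.0557*b^5 + 6.9879*b^4 - 11.8186*b^3 - 36.6913*b^2 + 33.4705*b - 3.4322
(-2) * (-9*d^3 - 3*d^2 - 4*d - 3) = 18*d^3 + 6*d^2 + 8*d + 6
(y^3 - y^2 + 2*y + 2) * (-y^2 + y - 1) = -y^5 + 2*y^4 - 4*y^3 + y^2 - 2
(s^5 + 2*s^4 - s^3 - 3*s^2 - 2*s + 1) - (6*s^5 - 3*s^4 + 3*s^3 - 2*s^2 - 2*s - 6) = -5*s^5 + 5*s^4 - 4*s^3 - s^2 + 7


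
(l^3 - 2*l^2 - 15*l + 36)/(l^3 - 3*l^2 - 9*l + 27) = (l + 4)/(l + 3)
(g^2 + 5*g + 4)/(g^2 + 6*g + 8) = (g + 1)/(g + 2)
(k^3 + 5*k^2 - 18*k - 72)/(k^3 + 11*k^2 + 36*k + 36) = (k - 4)/(k + 2)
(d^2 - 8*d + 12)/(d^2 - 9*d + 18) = (d - 2)/(d - 3)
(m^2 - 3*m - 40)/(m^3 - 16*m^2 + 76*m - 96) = (m + 5)/(m^2 - 8*m + 12)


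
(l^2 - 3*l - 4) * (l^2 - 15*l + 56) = l^4 - 18*l^3 + 97*l^2 - 108*l - 224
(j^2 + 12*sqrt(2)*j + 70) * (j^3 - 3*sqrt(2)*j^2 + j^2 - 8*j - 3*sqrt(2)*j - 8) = j^5 + j^4 + 9*sqrt(2)*j^4 - 10*j^3 + 9*sqrt(2)*j^3 - 306*sqrt(2)*j^2 - 10*j^2 - 560*j - 306*sqrt(2)*j - 560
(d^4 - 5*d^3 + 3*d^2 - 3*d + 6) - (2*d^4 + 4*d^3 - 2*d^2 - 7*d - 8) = -d^4 - 9*d^3 + 5*d^2 + 4*d + 14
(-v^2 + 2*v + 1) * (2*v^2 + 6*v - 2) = -2*v^4 - 2*v^3 + 16*v^2 + 2*v - 2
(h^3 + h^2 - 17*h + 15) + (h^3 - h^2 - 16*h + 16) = 2*h^3 - 33*h + 31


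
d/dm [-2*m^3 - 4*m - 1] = -6*m^2 - 4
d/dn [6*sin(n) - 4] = 6*cos(n)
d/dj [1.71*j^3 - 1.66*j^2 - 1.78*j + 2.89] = 5.13*j^2 - 3.32*j - 1.78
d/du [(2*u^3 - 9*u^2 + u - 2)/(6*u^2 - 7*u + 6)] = (12*u^4 - 28*u^3 + 93*u^2 - 84*u - 8)/(36*u^4 - 84*u^3 + 121*u^2 - 84*u + 36)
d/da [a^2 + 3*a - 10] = 2*a + 3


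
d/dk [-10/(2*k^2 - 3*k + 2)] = 10*(4*k - 3)/(2*k^2 - 3*k + 2)^2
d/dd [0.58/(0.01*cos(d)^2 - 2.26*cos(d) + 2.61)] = (0.0116*cos(d) - 1.3108)*sin(d)/(0.01*cos(d)^2 - 2.26*cos(d) + 2.61)^2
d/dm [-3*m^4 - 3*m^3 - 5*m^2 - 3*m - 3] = -12*m^3 - 9*m^2 - 10*m - 3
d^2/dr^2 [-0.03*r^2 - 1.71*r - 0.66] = -0.0600000000000000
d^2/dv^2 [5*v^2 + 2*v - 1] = 10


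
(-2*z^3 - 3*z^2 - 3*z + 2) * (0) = 0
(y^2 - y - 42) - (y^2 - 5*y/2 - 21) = 3*y/2 - 21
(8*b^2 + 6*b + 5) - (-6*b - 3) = 8*b^2 + 12*b + 8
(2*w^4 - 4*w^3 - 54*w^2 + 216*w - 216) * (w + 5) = 2*w^5 + 6*w^4 - 74*w^3 - 54*w^2 + 864*w - 1080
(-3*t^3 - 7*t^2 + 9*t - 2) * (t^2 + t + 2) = -3*t^5 - 10*t^4 - 4*t^3 - 7*t^2 + 16*t - 4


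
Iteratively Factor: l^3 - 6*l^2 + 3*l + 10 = (l - 5)*(l^2 - l - 2) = (l - 5)*(l - 2)*(l + 1)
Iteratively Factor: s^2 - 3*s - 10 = (s + 2)*(s - 5)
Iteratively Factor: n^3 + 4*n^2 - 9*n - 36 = (n + 4)*(n^2 - 9) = (n - 3)*(n + 4)*(n + 3)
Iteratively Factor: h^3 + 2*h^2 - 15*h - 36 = (h + 3)*(h^2 - h - 12) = (h - 4)*(h + 3)*(h + 3)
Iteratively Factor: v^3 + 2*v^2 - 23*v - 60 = (v - 5)*(v^2 + 7*v + 12) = (v - 5)*(v + 4)*(v + 3)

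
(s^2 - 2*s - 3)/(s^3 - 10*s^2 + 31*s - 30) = (s + 1)/(s^2 - 7*s + 10)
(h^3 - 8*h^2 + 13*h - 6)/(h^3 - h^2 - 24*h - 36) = (h^2 - 2*h + 1)/(h^2 + 5*h + 6)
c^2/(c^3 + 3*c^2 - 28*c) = c/(c^2 + 3*c - 28)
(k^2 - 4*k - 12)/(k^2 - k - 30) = (k + 2)/(k + 5)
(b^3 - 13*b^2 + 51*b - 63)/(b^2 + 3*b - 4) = (b^3 - 13*b^2 + 51*b - 63)/(b^2 + 3*b - 4)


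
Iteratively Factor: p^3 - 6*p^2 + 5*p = (p - 1)*(p^2 - 5*p) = p*(p - 1)*(p - 5)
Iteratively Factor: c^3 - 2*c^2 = (c)*(c^2 - 2*c) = c*(c - 2)*(c)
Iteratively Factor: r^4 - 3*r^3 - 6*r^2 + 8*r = (r + 2)*(r^3 - 5*r^2 + 4*r) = (r - 4)*(r + 2)*(r^2 - r) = (r - 4)*(r - 1)*(r + 2)*(r)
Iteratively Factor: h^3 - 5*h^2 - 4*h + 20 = (h + 2)*(h^2 - 7*h + 10) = (h - 2)*(h + 2)*(h - 5)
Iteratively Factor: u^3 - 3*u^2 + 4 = (u + 1)*(u^2 - 4*u + 4) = (u - 2)*(u + 1)*(u - 2)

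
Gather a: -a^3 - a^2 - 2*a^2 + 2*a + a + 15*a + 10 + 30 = -a^3 - 3*a^2 + 18*a + 40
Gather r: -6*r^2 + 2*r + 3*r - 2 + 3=-6*r^2 + 5*r + 1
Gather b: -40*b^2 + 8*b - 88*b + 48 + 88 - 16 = -40*b^2 - 80*b + 120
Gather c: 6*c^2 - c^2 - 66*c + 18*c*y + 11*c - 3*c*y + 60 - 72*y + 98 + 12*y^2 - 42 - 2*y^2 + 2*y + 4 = 5*c^2 + c*(15*y - 55) + 10*y^2 - 70*y + 120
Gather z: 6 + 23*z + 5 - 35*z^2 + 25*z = -35*z^2 + 48*z + 11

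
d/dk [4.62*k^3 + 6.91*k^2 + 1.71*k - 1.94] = 13.86*k^2 + 13.82*k + 1.71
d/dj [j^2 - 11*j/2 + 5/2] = 2*j - 11/2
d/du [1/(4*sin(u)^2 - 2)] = -2*sin(2*u)/(cos(4*u) + 1)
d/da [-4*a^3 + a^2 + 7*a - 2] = -12*a^2 + 2*a + 7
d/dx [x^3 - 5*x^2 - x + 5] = 3*x^2 - 10*x - 1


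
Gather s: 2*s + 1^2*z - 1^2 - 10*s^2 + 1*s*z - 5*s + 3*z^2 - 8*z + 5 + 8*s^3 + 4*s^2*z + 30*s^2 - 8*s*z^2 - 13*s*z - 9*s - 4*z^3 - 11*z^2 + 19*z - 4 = 8*s^3 + s^2*(4*z + 20) + s*(-8*z^2 - 12*z - 12) - 4*z^3 - 8*z^2 + 12*z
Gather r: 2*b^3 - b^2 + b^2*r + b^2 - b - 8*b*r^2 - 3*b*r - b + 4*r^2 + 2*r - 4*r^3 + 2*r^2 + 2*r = 2*b^3 - 2*b - 4*r^3 + r^2*(6 - 8*b) + r*(b^2 - 3*b + 4)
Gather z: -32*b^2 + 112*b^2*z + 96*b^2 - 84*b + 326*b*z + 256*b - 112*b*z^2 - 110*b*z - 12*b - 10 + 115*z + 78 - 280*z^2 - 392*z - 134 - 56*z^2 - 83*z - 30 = 64*b^2 + 160*b + z^2*(-112*b - 336) + z*(112*b^2 + 216*b - 360) - 96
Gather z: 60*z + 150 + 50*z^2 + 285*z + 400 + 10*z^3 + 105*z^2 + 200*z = 10*z^3 + 155*z^2 + 545*z + 550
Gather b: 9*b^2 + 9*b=9*b^2 + 9*b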